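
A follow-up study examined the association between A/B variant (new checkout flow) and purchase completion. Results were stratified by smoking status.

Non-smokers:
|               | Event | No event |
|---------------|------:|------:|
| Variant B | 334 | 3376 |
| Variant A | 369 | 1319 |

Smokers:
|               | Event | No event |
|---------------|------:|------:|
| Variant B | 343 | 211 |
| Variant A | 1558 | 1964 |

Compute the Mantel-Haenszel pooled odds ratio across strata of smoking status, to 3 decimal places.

0.793

OR_MH = Σ(aᵢdᵢ/nᵢ) / Σ(bᵢcᵢ/nᵢ), where nᵢ is the stratum total.
Stratum 1 (Non-smokers): n = 5398; a·d/n = 334·1319/5398 = 81.6128; b·c/n = 3376·369/5398 = 230.7788
Stratum 2 (Smokers): n = 4076; a·d/n = 343·1964/4076 = 165.2728; b·c/n = 211·1558/4076 = 80.6521
OR_MH = (81.6128 + 165.2728) / (230.7788 + 80.6521) = 246.8856 / 311.4309 = 0.79275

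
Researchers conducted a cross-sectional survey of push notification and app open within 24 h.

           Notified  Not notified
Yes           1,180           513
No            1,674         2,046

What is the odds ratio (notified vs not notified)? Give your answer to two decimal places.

2.81

Reading the table with exposure as columns: a = 1180 (Notified, case), b = 1674 (Notified, non-case), c = 513 (Not notified, case), d = 2046.
OR = (a·d)/(b·c) = (1180 × 2046) / (1674 × 513) = 2414280 / 858762 = 2.81135
The odds of app open within 24 h are about 2.81 times as high in the notified group.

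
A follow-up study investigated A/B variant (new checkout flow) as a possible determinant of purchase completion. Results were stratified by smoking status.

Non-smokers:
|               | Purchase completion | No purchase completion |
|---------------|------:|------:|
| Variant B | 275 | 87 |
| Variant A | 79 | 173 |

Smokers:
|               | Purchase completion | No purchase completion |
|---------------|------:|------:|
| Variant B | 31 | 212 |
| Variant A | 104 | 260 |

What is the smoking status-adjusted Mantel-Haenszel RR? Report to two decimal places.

1.49

RR_MH = Σ(aᵢ·n₀ᵢ/nᵢ) / Σ(cᵢ·n₁ᵢ/nᵢ), with n₁ᵢ = aᵢ+bᵢ (exposed), n₀ᵢ = cᵢ+dᵢ (unexposed), nᵢ = n₁ᵢ+n₀ᵢ.
Stratum 1 (Non-smokers): n₁ = 362, n₀ = 252, n = 614; a·n₀/n = 275·252/614 = 112.8664; c·n₁/n = 79·362/614 = 46.5765
Stratum 2 (Smokers): n₁ = 243, n₀ = 364, n = 607; a·n₀/n = 31·364/607 = 18.5898; c·n₁/n = 104·243/607 = 41.6343
RR_MH = (112.8664 + 18.5898) / (46.5765 + 41.6343) = 131.4562 / 88.2108 = 1.49025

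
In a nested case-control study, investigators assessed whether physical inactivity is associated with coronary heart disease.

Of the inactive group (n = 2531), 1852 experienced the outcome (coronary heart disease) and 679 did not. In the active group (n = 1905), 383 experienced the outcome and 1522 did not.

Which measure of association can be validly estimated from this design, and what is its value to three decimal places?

10.839

From the description: a = 1852, b = 679, c = 383, d = 1522.
This is a nested case-control study: participants were sampled on outcome status, so risks in the source population cannot be estimated directly — relative risk is not valid here. The odds ratio is the appropriate measure.
OR = (a·d)/(b·c) = (1852 × 1522) / (679 × 383) = 2818744 / 260057 = 10.83895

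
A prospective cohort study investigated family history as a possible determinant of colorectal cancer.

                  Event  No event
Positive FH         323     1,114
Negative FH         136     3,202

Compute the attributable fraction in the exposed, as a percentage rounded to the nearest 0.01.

81.87

Cells: a = 323, b = 1114, c = 136, d = 3202.
Risk in exposed = 323/1437 = 0.22477; risk in unexposed = 136/3338 = 0.04074.
RR = 0.22477/0.04074 = 5.51688
AR% = (RR − 1)/RR × 100 = (5.51688 − 1)/5.51688 × 100 = 81.8738%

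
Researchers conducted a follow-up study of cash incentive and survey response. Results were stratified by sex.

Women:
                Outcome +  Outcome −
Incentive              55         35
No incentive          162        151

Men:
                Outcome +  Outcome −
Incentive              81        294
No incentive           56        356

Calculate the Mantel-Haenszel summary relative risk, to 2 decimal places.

1.35

RR_MH = Σ(aᵢ·n₀ᵢ/nᵢ) / Σ(cᵢ·n₁ᵢ/nᵢ), with n₁ᵢ = aᵢ+bᵢ (exposed), n₀ᵢ = cᵢ+dᵢ (unexposed), nᵢ = n₁ᵢ+n₀ᵢ.
Stratum 1 (Women): n₁ = 90, n₀ = 313, n = 403; a·n₀/n = 55·313/403 = 42.7171; c·n₁/n = 162·90/403 = 36.1787
Stratum 2 (Men): n₁ = 375, n₀ = 412, n = 787; a·n₀/n = 81·412/787 = 42.4041; c·n₁/n = 56·375/787 = 26.6836
RR_MH = (42.7171 + 42.4041) / (36.1787 + 26.6836) = 85.1212 / 62.8623 = 1.35409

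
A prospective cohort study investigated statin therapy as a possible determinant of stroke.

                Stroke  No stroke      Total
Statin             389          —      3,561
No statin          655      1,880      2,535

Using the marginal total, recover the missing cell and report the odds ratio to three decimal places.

0.352

The missing cell is in the exposed row: 3561 − 389 = 3172.
So a = 389, b = 3172, c = 655, d = 1880.
OR = (a·d)/(b·c) = (389 × 1880) / (3172 × 655) = 731320 / 2077660 = 0.35199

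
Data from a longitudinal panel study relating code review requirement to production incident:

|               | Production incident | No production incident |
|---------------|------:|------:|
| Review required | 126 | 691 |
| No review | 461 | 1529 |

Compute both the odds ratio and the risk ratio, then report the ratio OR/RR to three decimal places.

Cells: a = 126, b = 691, c = 461, d = 1529.
OR = (126·1529)/(691·461) = 192654/318551 = 0.60478
Risk in exposed = 126/817 = 0.15422; risk in unexposed = 461/1990 = 0.23166; RR = 0.66573
OR/RR = 0.60478 / 0.66573 = 0.90844
The outcome is not rare, so the OR lies further from 1 than the RR.

0.908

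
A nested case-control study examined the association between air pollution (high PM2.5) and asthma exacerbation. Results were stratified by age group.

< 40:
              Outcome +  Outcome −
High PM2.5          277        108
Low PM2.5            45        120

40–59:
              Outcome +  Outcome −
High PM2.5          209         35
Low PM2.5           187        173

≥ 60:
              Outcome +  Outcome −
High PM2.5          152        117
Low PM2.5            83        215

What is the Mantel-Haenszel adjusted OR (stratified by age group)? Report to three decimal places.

4.835

OR_MH = Σ(aᵢdᵢ/nᵢ) / Σ(bᵢcᵢ/nᵢ), where nᵢ is the stratum total.
Stratum 1 (< 40): n = 550; a·d/n = 277·120/550 = 60.4364; b·c/n = 108·45/550 = 8.8364
Stratum 2 (40–59): n = 604; a·d/n = 209·173/604 = 59.8626; b·c/n = 35·187/604 = 10.8361
Stratum 3 (≥ 60): n = 567; a·d/n = 152·215/567 = 57.6367; b·c/n = 117·83/567 = 17.1270
OR_MH = (60.4364 + 59.8626 + 57.6367) / (8.8364 + 10.8361 + 17.1270) = 177.9356 / 36.7994 = 4.83528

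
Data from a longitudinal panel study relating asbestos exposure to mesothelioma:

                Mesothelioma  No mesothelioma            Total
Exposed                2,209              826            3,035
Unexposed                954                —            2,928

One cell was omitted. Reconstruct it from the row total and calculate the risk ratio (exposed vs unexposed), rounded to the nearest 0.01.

The missing cell is in the unexposed row: 2928 − 954 = 1974.
So a = 2209, b = 826, c = 954, d = 1974.
RR = [a/(a+b)] / [c/(c+d)] = (2209/3035) / (954/2928) = 0.72784/0.32582 = 2.23388

2.23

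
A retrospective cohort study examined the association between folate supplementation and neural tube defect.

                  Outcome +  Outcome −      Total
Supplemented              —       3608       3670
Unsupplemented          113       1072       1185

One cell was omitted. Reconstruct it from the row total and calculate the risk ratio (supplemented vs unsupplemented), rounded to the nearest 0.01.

0.18

The missing cell is in the exposed row: 3670 − 3608 = 62.
So a = 62, b = 3608, c = 113, d = 1072.
RR = [a/(a+b)] / [c/(c+d)] = (62/3670) / (113/1185) = 0.01689/0.09536 = 0.17716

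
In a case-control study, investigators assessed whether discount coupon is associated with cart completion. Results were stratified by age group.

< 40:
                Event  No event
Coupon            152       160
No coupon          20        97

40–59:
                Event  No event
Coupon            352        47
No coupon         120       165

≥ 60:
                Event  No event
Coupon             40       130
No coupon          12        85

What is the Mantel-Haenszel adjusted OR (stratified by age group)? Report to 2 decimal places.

6.13

OR_MH = Σ(aᵢdᵢ/nᵢ) / Σ(bᵢcᵢ/nᵢ), where nᵢ is the stratum total.
Stratum 1 (< 40): n = 429; a·d/n = 152·97/429 = 34.3683; b·c/n = 160·20/429 = 7.4592
Stratum 2 (40–59): n = 684; a·d/n = 352·165/684 = 84.9123; b·c/n = 47·120/684 = 8.2456
Stratum 3 (≥ 60): n = 267; a·d/n = 40·85/267 = 12.7341; b·c/n = 130·12/267 = 5.8427
OR_MH = (34.3683 + 84.9123 + 12.7341) / (7.4592 + 8.2456 + 5.8427) = 132.0147 / 21.5475 = 6.12668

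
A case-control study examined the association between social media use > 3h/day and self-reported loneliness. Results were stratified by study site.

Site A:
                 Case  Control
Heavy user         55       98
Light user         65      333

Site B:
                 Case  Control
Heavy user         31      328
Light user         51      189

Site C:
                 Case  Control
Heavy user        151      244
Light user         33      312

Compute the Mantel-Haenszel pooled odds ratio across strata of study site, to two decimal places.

2.12

OR_MH = Σ(aᵢdᵢ/nᵢ) / Σ(bᵢcᵢ/nᵢ), where nᵢ is the stratum total.
Stratum 1 (Site A): n = 551; a·d/n = 55·333/551 = 33.2396; b·c/n = 98·65/551 = 11.5608
Stratum 2 (Site B): n = 599; a·d/n = 31·189/599 = 9.7813; b·c/n = 328·51/599 = 27.9265
Stratum 3 (Site C): n = 740; a·d/n = 151·312/740 = 63.6649; b·c/n = 244·33/740 = 10.8811
OR_MH = (33.2396 + 9.7813 + 63.6649) / (11.5608 + 27.9265 + 10.8811) = 106.6857 / 50.3684 = 2.11811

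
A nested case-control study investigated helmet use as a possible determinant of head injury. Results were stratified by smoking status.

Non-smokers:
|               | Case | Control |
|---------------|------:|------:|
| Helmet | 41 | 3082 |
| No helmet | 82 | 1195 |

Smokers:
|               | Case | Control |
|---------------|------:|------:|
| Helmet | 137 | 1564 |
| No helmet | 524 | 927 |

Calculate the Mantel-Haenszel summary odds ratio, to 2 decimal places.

OR_MH = Σ(aᵢdᵢ/nᵢ) / Σ(bᵢcᵢ/nᵢ), where nᵢ is the stratum total.
Stratum 1 (Non-smokers): n = 4400; a·d/n = 41·1195/4400 = 11.1352; b·c/n = 3082·82/4400 = 57.4373
Stratum 2 (Smokers): n = 3152; a·d/n = 137·927/3152 = 40.2916; b·c/n = 1564·524/3152 = 260.0051
OR_MH = (11.1352 + 40.2916) / (57.4373 + 260.0051) = 51.4268 / 317.4423 = 0.16200

0.16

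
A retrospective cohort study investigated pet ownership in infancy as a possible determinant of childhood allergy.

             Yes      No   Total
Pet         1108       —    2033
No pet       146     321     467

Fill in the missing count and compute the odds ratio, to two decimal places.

2.63

The missing cell is in the exposed row: 2033 − 1108 = 925.
So a = 1108, b = 925, c = 146, d = 321.
OR = (a·d)/(b·c) = (1108 × 321) / (925 × 146) = 355668 / 135050 = 2.63360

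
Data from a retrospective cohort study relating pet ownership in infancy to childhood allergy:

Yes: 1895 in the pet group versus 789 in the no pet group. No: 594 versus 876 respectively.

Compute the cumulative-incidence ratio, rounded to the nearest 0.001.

From the description: a = 1895, b = 594, c = 789, d = 876.
Risk in exposed = 1895/2489 = 0.76135; risk in unexposed = 789/1665 = 0.47387.
RR = 0.76135 / 0.47387 = 1.60665
The risk among the exposed is 1.61 times that among the unexposed.

1.607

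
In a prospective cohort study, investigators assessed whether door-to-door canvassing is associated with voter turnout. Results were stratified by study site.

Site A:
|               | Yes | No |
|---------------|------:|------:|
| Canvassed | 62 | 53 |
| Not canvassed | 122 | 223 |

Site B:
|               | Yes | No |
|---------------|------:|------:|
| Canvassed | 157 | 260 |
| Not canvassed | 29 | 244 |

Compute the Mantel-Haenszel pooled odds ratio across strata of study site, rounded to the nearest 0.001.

3.425

OR_MH = Σ(aᵢdᵢ/nᵢ) / Σ(bᵢcᵢ/nᵢ), where nᵢ is the stratum total.
Stratum 1 (Site A): n = 460; a·d/n = 62·223/460 = 30.0565; b·c/n = 53·122/460 = 14.0565
Stratum 2 (Site B): n = 690; a·d/n = 157·244/690 = 55.5188; b·c/n = 260·29/690 = 10.9275
OR_MH = (30.0565 + 55.5188) / (14.0565 + 10.9275) = 85.5754 / 24.9841 = 3.42520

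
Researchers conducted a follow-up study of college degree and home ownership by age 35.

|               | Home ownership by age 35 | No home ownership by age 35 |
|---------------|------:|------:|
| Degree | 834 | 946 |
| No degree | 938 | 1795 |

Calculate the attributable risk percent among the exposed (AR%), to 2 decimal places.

26.75

Cells: a = 834, b = 946, c = 938, d = 1795.
Risk in exposed = 834/1780 = 0.46854; risk in unexposed = 938/2733 = 0.34321.
RR = 0.46854/0.34321 = 1.36516
AR% = (RR − 1)/RR × 100 = (1.36516 − 1)/1.36516 × 100 = 26.7484%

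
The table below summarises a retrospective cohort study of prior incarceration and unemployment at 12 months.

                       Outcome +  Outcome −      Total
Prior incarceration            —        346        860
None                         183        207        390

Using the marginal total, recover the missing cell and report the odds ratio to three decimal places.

1.680

The missing cell is in the exposed row: 860 − 346 = 514.
So a = 514, b = 346, c = 183, d = 207.
OR = (a·d)/(b·c) = (514 × 207) / (346 × 183) = 106398 / 63318 = 1.68038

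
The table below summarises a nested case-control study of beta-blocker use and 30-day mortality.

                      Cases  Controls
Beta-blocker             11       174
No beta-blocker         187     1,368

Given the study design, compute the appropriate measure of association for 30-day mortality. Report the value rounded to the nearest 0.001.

0.462

Cells: a = 11, b = 174, c = 187, d = 1368.
This is a nested case-control study: participants were sampled on outcome status, so risks in the source population cannot be estimated directly — relative risk is not valid here. The odds ratio is the appropriate measure.
OR = (a·d)/(b·c) = (11 × 1368) / (174 × 187) = 15048 / 32538 = 0.46247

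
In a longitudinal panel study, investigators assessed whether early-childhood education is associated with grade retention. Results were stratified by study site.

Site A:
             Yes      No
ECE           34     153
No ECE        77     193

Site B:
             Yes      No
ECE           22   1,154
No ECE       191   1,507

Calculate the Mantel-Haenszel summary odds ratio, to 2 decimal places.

0.25

OR_MH = Σ(aᵢdᵢ/nᵢ) / Σ(bᵢcᵢ/nᵢ), where nᵢ is the stratum total.
Stratum 1 (Site A): n = 457; a·d/n = 34·193/457 = 14.3589; b·c/n = 153·77/457 = 25.7790
Stratum 2 (Site B): n = 2874; a·d/n = 22·1507/2874 = 11.5358; b·c/n = 1154·191/2874 = 76.6924
OR_MH = (14.3589 + 11.5358) / (25.7790 + 76.6924) = 25.8947 / 102.4714 = 0.25270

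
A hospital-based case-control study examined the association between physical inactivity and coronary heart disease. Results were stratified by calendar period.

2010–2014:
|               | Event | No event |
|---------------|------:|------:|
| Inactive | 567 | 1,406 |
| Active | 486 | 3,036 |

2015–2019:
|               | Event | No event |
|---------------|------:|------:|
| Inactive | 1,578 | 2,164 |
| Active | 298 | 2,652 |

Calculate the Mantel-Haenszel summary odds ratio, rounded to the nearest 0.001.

OR_MH = Σ(aᵢdᵢ/nᵢ) / Σ(bᵢcᵢ/nᵢ), where nᵢ is the stratum total.
Stratum 1 (2010–2014): n = 5495; a·d/n = 567·3036/5495 = 313.2688; b·c/n = 1406·486/5495 = 124.3523
Stratum 2 (2015–2019): n = 6692; a·d/n = 1578·2652/6692 = 625.3521; b·c/n = 2164·298/6692 = 96.3646
OR_MH = (313.2688 + 625.3521) / (124.3523 + 96.3646) = 938.6209 / 220.7169 = 4.25260

4.253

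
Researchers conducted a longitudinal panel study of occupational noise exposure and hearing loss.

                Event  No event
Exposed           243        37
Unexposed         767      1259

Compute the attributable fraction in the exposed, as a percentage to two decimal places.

56.38

Cells: a = 243, b = 37, c = 767, d = 1259.
Risk in exposed = 243/280 = 0.86786; risk in unexposed = 767/2026 = 0.37858.
RR = 0.86786/0.37858 = 2.29241
AR% = (RR − 1)/RR × 100 = (2.29241 − 1)/2.29241 × 100 = 56.3778%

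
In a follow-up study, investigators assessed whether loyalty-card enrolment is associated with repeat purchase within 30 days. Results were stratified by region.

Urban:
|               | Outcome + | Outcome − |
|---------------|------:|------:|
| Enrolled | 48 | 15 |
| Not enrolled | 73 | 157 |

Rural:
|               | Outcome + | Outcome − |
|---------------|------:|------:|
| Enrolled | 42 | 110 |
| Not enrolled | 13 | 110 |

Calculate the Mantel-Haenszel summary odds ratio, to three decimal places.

OR_MH = Σ(aᵢdᵢ/nᵢ) / Σ(bᵢcᵢ/nᵢ), where nᵢ is the stratum total.
Stratum 1 (Urban): n = 293; a·d/n = 48·157/293 = 25.7201; b·c/n = 15·73/293 = 3.7372
Stratum 2 (Rural): n = 275; a·d/n = 42·110/275 = 16.8000; b·c/n = 110·13/275 = 5.2000
OR_MH = (25.7201 + 16.8000) / (3.7372 + 5.2000) = 42.5201 / 8.9372 = 4.75766

4.758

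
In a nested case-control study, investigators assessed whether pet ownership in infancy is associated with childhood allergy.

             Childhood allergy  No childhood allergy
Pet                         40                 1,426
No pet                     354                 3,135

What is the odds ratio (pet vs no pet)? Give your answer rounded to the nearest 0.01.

Cells: a = 40, b = 1426, c = 354, d = 3135.
OR = (a·d)/(b·c) = (40 × 3135) / (1426 × 354) = 125400 / 504804 = 0.24841
Exposure is associated with lower odds of childhood allergy (OR = 0.25 < 1).

0.25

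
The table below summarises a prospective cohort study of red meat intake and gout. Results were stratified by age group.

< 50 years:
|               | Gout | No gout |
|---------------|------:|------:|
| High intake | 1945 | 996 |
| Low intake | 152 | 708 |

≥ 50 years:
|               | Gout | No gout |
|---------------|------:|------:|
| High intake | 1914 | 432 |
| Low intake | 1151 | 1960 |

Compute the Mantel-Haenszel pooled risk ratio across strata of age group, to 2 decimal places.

2.50

RR_MH = Σ(aᵢ·n₀ᵢ/nᵢ) / Σ(cᵢ·n₁ᵢ/nᵢ), with n₁ᵢ = aᵢ+bᵢ (exposed), n₀ᵢ = cᵢ+dᵢ (unexposed), nᵢ = n₁ᵢ+n₀ᵢ.
Stratum 1 (< 50 years): n₁ = 2941, n₀ = 860, n = 3801; a·n₀/n = 1945·860/3801 = 440.0684; c·n₁/n = 152·2941/3801 = 117.6091
Stratum 2 (≥ 50 years): n₁ = 2346, n₀ = 3111, n = 5457; a·n₀/n = 1914·3111/5457 = 1091.1589; c·n₁/n = 1151·2346/5457 = 494.8224
RR_MH = (440.0684 + 1091.1589) / (117.6091 + 494.8224) = 1531.2273 / 612.4315 = 2.50024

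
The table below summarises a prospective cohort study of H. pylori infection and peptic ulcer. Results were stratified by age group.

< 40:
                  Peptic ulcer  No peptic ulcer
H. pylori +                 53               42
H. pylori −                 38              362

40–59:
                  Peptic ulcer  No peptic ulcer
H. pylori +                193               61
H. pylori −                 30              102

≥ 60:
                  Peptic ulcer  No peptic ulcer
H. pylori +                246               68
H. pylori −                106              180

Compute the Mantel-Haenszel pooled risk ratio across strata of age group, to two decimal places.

2.74

RR_MH = Σ(aᵢ·n₀ᵢ/nᵢ) / Σ(cᵢ·n₁ᵢ/nᵢ), with n₁ᵢ = aᵢ+bᵢ (exposed), n₀ᵢ = cᵢ+dᵢ (unexposed), nᵢ = n₁ᵢ+n₀ᵢ.
Stratum 1 (< 40): n₁ = 95, n₀ = 400, n = 495; a·n₀/n = 53·400/495 = 42.8283; c·n₁/n = 38·95/495 = 7.2929
Stratum 2 (40–59): n₁ = 254, n₀ = 132, n = 386; a·n₀/n = 193·132/386 = 66.0000; c·n₁/n = 30·254/386 = 19.7409
Stratum 3 (≥ 60): n₁ = 314, n₀ = 286, n = 600; a·n₀/n = 246·286/600 = 117.2600; c·n₁/n = 106·314/600 = 55.4733
RR_MH = (42.8283 + 66.0000 + 117.2600) / (7.2929 + 19.7409 + 55.4733) = 226.0883 / 82.5072 = 2.74023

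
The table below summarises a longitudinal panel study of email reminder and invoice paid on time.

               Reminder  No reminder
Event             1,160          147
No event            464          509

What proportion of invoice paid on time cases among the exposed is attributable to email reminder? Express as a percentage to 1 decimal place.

68.6

Reading the table with exposure as columns: a = 1160 (Reminder, case), b = 464 (Reminder, non-case), c = 147 (No reminder, case), d = 509.
Risk in exposed = 1160/1624 = 0.71429; risk in unexposed = 147/656 = 0.22409.
RR = 0.71429/0.22409 = 3.18756
AR% = (RR − 1)/RR × 100 = (3.18756 − 1)/3.18756 × 100 = 68.6280%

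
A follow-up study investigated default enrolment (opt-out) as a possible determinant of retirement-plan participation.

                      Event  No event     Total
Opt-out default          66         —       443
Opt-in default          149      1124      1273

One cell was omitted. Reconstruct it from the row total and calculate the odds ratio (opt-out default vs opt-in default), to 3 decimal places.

1.321

The missing cell is in the exposed row: 443 − 66 = 377.
So a = 66, b = 377, c = 149, d = 1124.
OR = (a·d)/(b·c) = (66 × 1124) / (377 × 149) = 74184 / 56173 = 1.32063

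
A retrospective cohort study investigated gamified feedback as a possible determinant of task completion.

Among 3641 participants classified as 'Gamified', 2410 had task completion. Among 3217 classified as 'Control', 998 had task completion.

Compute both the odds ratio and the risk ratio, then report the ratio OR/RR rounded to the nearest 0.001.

2.040

From the description: a = 2410, b = 1231, c = 998, d = 2219.
OR = (2410·2219)/(1231·998) = 5347790/1228538 = 4.35297
Risk in exposed = 2410/3641 = 0.66191; risk in unexposed = 998/3217 = 0.31023; RR = 2.13362
OR/RR = 4.35297 / 2.13362 = 2.04018
The outcome is not rare, so the OR lies further from 1 than the RR.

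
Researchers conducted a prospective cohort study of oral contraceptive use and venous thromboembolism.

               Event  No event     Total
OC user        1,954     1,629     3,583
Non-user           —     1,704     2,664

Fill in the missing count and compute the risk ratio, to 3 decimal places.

The missing cell is in the unexposed row: 2664 − 1704 = 960.
So a = 1954, b = 1629, c = 960, d = 1704.
RR = [a/(a+b)] / [c/(c+d)] = (1954/3583) / (960/2664) = 0.54535/0.36036 = 1.51335

1.513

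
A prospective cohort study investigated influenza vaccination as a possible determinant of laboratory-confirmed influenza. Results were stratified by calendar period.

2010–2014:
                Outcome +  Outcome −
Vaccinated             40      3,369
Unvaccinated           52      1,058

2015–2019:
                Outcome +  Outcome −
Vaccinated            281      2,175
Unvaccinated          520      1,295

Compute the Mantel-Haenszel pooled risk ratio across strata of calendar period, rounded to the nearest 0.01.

RR_MH = Σ(aᵢ·n₀ᵢ/nᵢ) / Σ(cᵢ·n₁ᵢ/nᵢ), with n₁ᵢ = aᵢ+bᵢ (exposed), n₀ᵢ = cᵢ+dᵢ (unexposed), nᵢ = n₁ᵢ+n₀ᵢ.
Stratum 1 (2010–2014): n₁ = 3409, n₀ = 1110, n = 4519; a·n₀/n = 40·1110/4519 = 9.8252; c·n₁/n = 52·3409/4519 = 39.2273
Stratum 2 (2015–2019): n₁ = 2456, n₀ = 1815, n = 4271; a·n₀/n = 281·1815/4271 = 119.4135; c·n₁/n = 520·2456/4271 = 299.0213
RR_MH = (9.8252 + 119.4135) / (39.2273 + 299.0213) = 129.2387 / 338.2486 = 0.38208

0.38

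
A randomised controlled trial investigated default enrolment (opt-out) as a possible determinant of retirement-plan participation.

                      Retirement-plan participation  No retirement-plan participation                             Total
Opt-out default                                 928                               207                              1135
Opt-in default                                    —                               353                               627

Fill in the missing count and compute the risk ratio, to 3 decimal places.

1.871

The missing cell is in the unexposed row: 627 − 353 = 274.
So a = 928, b = 207, c = 274, d = 353.
RR = [a/(a+b)] / [c/(c+d)] = (928/1135) / (274/627) = 0.81762/0.43700 = 1.87098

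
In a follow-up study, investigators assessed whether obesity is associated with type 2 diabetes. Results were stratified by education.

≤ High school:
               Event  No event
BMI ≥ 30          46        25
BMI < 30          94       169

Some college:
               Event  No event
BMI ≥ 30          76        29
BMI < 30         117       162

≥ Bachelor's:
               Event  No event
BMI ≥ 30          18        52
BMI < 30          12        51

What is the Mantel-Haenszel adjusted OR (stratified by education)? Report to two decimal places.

3.03

OR_MH = Σ(aᵢdᵢ/nᵢ) / Σ(bᵢcᵢ/nᵢ), where nᵢ is the stratum total.
Stratum 1 (≤ High school): n = 334; a·d/n = 46·169/334 = 23.2754; b·c/n = 25·94/334 = 7.0359
Stratum 2 (Some college): n = 384; a·d/n = 76·162/384 = 32.0625; b·c/n = 29·117/384 = 8.8359
Stratum 3 (≥ Bachelor's): n = 133; a·d/n = 18·51/133 = 6.9023; b·c/n = 52·12/133 = 4.6917
OR_MH = (23.2754 + 32.0625 + 6.9023) / (7.0359 + 8.8359 + 4.6917) = 62.2402 / 20.5636 = 3.02672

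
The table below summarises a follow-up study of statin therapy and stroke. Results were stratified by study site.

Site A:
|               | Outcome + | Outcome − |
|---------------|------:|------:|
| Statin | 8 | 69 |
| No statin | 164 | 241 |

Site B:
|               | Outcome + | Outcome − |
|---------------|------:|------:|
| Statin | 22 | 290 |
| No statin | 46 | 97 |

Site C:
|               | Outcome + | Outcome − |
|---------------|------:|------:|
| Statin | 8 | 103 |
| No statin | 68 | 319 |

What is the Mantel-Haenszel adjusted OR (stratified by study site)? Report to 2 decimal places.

OR_MH = Σ(aᵢdᵢ/nᵢ) / Σ(bᵢcᵢ/nᵢ), where nᵢ is the stratum total.
Stratum 1 (Site A): n = 482; a·d/n = 8·241/482 = 4.0000; b·c/n = 69·164/482 = 23.4772
Stratum 2 (Site B): n = 455; a·d/n = 22·97/455 = 4.6901; b·c/n = 290·46/455 = 29.3187
Stratum 3 (Site C): n = 498; a·d/n = 8·319/498 = 5.1245; b·c/n = 103·68/498 = 14.0643
OR_MH = (4.0000 + 4.6901 + 5.1245) / (23.4772 + 29.3187 + 14.0643) = 13.8146 / 66.8601 = 0.20662

0.21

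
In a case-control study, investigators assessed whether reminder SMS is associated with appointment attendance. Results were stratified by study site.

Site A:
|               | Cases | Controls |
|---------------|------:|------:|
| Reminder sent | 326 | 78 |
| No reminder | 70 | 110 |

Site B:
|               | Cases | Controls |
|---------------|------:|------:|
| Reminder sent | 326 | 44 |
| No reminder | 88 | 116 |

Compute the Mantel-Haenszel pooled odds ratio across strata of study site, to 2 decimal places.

OR_MH = Σ(aᵢdᵢ/nᵢ) / Σ(bᵢcᵢ/nᵢ), where nᵢ is the stratum total.
Stratum 1 (Site A): n = 584; a·d/n = 326·110/584 = 61.4041; b·c/n = 78·70/584 = 9.3493
Stratum 2 (Site B): n = 574; a·d/n = 326·116/574 = 65.8815; b·c/n = 44·88/574 = 6.7456
OR_MH = (61.4041 + 65.8815) / (9.3493 + 6.7456) = 127.2856 / 16.0950 = 7.90842

7.91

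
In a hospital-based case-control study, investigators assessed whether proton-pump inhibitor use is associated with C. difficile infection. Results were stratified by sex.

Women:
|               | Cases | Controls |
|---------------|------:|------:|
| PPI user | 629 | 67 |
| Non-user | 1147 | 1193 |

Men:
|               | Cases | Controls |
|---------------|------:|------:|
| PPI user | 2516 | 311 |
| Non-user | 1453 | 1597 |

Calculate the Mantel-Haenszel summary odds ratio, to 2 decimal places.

OR_MH = Σ(aᵢdᵢ/nᵢ) / Σ(bᵢcᵢ/nᵢ), where nᵢ is the stratum total.
Stratum 1 (Women): n = 3036; a·d/n = 629·1193/3036 = 247.1663; b·c/n = 67·1147/3036 = 25.3126
Stratum 2 (Men): n = 5877; a·d/n = 2516·1597/5877 = 683.6910; b·c/n = 311·1453/5877 = 76.8901
OR_MH = (247.1663 + 683.6910) / (25.3126 + 76.8901) = 930.8573 / 102.2027 = 9.10796

9.11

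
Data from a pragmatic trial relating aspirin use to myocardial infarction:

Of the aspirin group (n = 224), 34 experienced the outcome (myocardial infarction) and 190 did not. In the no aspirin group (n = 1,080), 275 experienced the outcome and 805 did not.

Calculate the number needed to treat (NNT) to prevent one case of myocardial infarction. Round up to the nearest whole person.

Risk in treated group = 34/224 = 0.15179; risk in control = 275/1080 = 0.25463.
Absolute risk reduction = 0.25463 − 0.15179 = 0.10284
NNT = 1 / ARR = 1 / 0.10284 = 9.723 → round up → 10

10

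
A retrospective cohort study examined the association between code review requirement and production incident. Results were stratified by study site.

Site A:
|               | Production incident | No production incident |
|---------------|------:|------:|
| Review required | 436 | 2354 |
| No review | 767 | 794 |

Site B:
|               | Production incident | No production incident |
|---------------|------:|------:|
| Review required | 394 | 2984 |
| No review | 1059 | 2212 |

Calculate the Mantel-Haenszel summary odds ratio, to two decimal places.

0.24

OR_MH = Σ(aᵢdᵢ/nᵢ) / Σ(bᵢcᵢ/nᵢ), where nᵢ is the stratum total.
Stratum 1 (Site A): n = 4351; a·d/n = 436·794/4351 = 79.5642; b·c/n = 2354·767/4351 = 414.9662
Stratum 2 (Site B): n = 6649; a·d/n = 394·2212/6649 = 131.0766; b·c/n = 2984·1059/6649 = 475.2679
OR_MH = (79.5642 + 131.0766) / (414.9662 + 475.2679) = 210.6408 / 890.2341 = 0.23661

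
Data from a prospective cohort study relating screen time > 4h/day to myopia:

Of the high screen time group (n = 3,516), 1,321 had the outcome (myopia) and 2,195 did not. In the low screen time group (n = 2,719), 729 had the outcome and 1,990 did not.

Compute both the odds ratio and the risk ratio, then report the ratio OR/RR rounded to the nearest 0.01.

From the description: a = 1321, b = 2195, c = 729, d = 1990.
OR = (1321·1990)/(2195·729) = 2628790/1600155 = 1.64283
Risk in exposed = 1321/3516 = 0.37571; risk in unexposed = 729/2719 = 0.26811; RR = 1.40131
OR/RR = 1.64283 / 1.40131 = 1.17235
The outcome is not rare, so the OR lies further from 1 than the RR.

1.17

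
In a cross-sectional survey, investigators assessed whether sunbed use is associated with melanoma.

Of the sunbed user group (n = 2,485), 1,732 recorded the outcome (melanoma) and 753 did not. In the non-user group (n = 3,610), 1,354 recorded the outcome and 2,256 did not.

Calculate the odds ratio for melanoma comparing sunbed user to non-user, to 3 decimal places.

From the description: a = 1732, b = 753, c = 1354, d = 2256.
OR = (a·d)/(b·c) = (1732 × 2256) / (753 × 1354) = 3907392 / 1019562 = 3.83242
The odds of melanoma are about 3.83 times as high in the sunbed user group.

3.832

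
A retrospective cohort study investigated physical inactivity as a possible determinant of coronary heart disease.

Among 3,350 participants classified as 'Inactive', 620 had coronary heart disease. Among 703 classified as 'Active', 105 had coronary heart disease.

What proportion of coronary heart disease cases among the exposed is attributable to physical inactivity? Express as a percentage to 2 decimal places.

From the description: a = 620, b = 2730, c = 105, d = 598.
Risk in exposed = 620/3350 = 0.18507; risk in unexposed = 105/703 = 0.14936.
RR = 0.18507/0.14936 = 1.23912
AR% = (RR − 1)/RR × 100 = (1.23912 − 1)/1.23912 × 100 = 19.2975%

19.30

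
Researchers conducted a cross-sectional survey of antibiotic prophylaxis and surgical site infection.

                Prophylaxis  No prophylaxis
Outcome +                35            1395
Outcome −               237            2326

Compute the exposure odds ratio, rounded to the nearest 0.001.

Reading the table with exposure as columns: a = 35 (Prophylaxis, case), b = 237 (Prophylaxis, non-case), c = 1395 (No prophylaxis, case), d = 2326.
OR = (a·d)/(b·c) = (35 × 2326) / (237 × 1395) = 81410 / 330615 = 0.24624
Exposure is associated with lower odds of surgical site infection (OR = 0.25 < 1).

0.246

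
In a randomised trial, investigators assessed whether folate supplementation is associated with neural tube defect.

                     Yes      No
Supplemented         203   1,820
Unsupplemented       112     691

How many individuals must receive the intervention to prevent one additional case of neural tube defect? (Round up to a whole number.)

Risk in treated group = 203/2023 = 0.10035; risk in control = 112/803 = 0.13948.
Absolute risk reduction = 0.13948 − 0.10035 = 0.03913
NNT = 1 / ARR = 1 / 0.03913 = 25.555 → round up → 26

26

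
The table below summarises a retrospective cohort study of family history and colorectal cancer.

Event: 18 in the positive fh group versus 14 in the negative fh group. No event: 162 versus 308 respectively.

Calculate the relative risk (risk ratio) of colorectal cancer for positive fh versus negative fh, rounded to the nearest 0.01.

From the description: a = 18, b = 162, c = 14, d = 308.
Risk in exposed = 18/180 = 0.10000; risk in unexposed = 14/322 = 0.04348.
RR = 0.10000 / 0.04348 = 2.30000
The risk among the exposed is 2.30 times that among the unexposed.

2.30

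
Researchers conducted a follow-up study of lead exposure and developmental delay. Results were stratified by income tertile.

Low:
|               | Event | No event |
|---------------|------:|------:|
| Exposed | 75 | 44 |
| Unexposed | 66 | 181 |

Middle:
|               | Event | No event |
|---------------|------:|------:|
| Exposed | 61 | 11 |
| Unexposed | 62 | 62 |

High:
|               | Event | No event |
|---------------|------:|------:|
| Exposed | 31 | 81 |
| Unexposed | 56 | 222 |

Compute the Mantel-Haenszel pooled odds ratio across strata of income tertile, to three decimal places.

3.213

OR_MH = Σ(aᵢdᵢ/nᵢ) / Σ(bᵢcᵢ/nᵢ), where nᵢ is the stratum total.
Stratum 1 (Low): n = 366; a·d/n = 75·181/366 = 37.0902; b·c/n = 44·66/366 = 7.9344
Stratum 2 (Middle): n = 196; a·d/n = 61·62/196 = 19.2959; b·c/n = 11·62/196 = 3.4796
Stratum 3 (High): n = 390; a·d/n = 31·222/390 = 17.6462; b·c/n = 81·56/390 = 11.6308
OR_MH = (37.0902 + 19.2959 + 17.6462) / (7.9344 + 3.4796 + 11.6308) = 74.0322 / 23.0448 = 3.21254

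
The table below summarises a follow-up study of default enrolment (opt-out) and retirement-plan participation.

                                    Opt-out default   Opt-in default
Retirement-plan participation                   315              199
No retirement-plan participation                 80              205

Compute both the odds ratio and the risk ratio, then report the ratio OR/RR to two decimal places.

2.51

Reading the table with exposure as columns: a = 315 (Opt-out default, case), b = 80 (Opt-out default, non-case), c = 199 (Opt-in default, case), d = 205.
OR = (315·205)/(80·199) = 64575/15920 = 4.05622
Risk in exposed = 315/395 = 0.79747; risk in unexposed = 199/404 = 0.49257; RR = 1.61898
OR/RR = 4.05622 / 1.61898 = 2.50541
The outcome is not rare, so the OR lies further from 1 than the RR.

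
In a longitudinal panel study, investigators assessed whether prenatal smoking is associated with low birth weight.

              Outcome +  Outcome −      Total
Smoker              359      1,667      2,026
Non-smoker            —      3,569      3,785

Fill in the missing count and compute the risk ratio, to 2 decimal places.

3.11

The missing cell is in the unexposed row: 3785 − 3569 = 216.
So a = 359, b = 1667, c = 216, d = 3569.
RR = [a/(a+b)] / [c/(c+d)] = (359/2026) / (216/3785) = 0.17720/0.05707 = 3.10504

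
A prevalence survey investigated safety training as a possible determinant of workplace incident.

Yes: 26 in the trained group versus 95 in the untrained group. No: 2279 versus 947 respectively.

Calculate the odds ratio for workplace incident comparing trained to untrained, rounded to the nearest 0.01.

0.11

From the description: a = 26, b = 2279, c = 95, d = 947.
OR = (a·d)/(b·c) = (26 × 947) / (2279 × 95) = 24622 / 216505 = 0.11372
Exposure is associated with lower odds of workplace incident (OR = 0.11 < 1).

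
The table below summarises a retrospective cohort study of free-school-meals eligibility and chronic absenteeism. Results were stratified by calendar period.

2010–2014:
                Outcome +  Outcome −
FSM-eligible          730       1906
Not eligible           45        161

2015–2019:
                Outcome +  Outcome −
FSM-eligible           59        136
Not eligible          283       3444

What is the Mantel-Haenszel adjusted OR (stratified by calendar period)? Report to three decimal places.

OR_MH = Σ(aᵢdᵢ/nᵢ) / Σ(bᵢcᵢ/nᵢ), where nᵢ is the stratum total.
Stratum 1 (2010–2014): n = 2842; a·d/n = 730·161/2842 = 41.3547; b·c/n = 1906·45/2842 = 30.1795
Stratum 2 (2015–2019): n = 3922; a·d/n = 59·3444/3922 = 51.8093; b·c/n = 136·283/3922 = 9.8134
OR_MH = (41.3547 + 51.8093) / (30.1795 + 9.8134) = 93.1640 / 39.9928 = 2.32952

2.330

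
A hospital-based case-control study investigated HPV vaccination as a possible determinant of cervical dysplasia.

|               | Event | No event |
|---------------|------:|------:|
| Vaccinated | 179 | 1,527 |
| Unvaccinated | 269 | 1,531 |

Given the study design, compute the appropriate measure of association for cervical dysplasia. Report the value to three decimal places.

0.667

Cells: a = 179, b = 1527, c = 269, d = 1531.
This is a hospital-based case-control study: participants were sampled on outcome status, so risks in the source population cannot be estimated directly — relative risk is not valid here. The odds ratio is the appropriate measure.
OR = (a·d)/(b·c) = (179 × 1531) / (1527 × 269) = 274049 / 410763 = 0.66717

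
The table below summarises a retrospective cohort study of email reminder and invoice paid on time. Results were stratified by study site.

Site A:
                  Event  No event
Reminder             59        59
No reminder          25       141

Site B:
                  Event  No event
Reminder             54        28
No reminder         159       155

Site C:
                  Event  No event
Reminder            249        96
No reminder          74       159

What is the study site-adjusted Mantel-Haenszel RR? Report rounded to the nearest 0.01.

2.03

RR_MH = Σ(aᵢ·n₀ᵢ/nᵢ) / Σ(cᵢ·n₁ᵢ/nᵢ), with n₁ᵢ = aᵢ+bᵢ (exposed), n₀ᵢ = cᵢ+dᵢ (unexposed), nᵢ = n₁ᵢ+n₀ᵢ.
Stratum 1 (Site A): n₁ = 118, n₀ = 166, n = 284; a·n₀/n = 59·166/284 = 34.4859; c·n₁/n = 25·118/284 = 10.3873
Stratum 2 (Site B): n₁ = 82, n₀ = 314, n = 396; a·n₀/n = 54·314/396 = 42.8182; c·n₁/n = 159·82/396 = 32.9242
Stratum 3 (Site C): n₁ = 345, n₀ = 233, n = 578; a·n₀/n = 249·233/578 = 100.3754; c·n₁/n = 74·345/578 = 44.1696
RR_MH = (34.4859 + 42.8182 + 100.3754) / (10.3873 + 32.9242 + 44.1696) = 177.6795 / 87.4811 = 2.03106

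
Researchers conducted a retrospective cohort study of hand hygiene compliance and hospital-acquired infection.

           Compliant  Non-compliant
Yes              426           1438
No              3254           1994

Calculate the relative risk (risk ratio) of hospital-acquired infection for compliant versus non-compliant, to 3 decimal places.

Reading the table with exposure as columns: a = 426 (Compliant, case), b = 3254 (Compliant, non-case), c = 1438 (Non-compliant, case), d = 1994.
Risk in exposed = 426/3680 = 0.11576; risk in unexposed = 1438/3432 = 0.41900.
RR = 0.11576 / 0.41900 = 0.27628
The risk is 72% lower among the exposed than among the unexposed.

0.276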